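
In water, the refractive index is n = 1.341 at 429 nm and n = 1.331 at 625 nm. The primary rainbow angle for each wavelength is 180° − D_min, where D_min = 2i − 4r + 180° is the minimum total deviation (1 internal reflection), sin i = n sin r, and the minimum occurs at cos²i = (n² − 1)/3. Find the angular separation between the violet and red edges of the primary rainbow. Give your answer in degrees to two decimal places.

1.44°

At 429 nm (n = 1.341): cos²i = 0.26609 → i = 58.946°, r = 39.705°, D_min = 139.071°, rainbow angle = 40.929°.
At 625 nm (n = 1.331): cos²i = 0.25719 → i = 59.527°, r = 40.356°, D_min = 137.630°, rainbow angle = 42.370°.
Angular width = |40.929° − 42.370°| = 1.441°.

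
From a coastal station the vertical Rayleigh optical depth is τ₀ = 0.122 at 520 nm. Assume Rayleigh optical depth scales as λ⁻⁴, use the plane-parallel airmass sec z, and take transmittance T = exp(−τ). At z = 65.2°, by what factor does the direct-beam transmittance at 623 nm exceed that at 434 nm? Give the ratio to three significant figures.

Airmass: sec 65.2° = 2.3841.
τ(623 nm) = 0.122 × (520/623)⁴ × 2.3841 = 0.122 × 0.4854 × 2.3841 = 0.1412.
τ(434 nm) = 0.122 × (520/434)⁴ × 2.3841 = 0.122 × 2.0609 × 2.3841 = 0.5994.
T(623)/T(434) = exp(τ_B − τ_A) = exp(0.4583) = 1.5813.

1.58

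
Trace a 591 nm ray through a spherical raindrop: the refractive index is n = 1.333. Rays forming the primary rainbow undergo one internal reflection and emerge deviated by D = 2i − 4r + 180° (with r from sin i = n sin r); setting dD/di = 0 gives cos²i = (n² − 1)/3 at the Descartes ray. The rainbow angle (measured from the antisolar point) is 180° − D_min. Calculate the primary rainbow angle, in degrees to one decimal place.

42.1°

cos²i = (1.77689 − 1)/3 = 0.25896; i = arccos(0.50888) = 59.410°.
sin r = sin 59.410°/1.333 = 0.64579; r = 40.225°.
D_min = 2·59.410° − 4·40.225° + 180° = 137.922°.
Rainbow angle = 180° − D_min = 42.078°.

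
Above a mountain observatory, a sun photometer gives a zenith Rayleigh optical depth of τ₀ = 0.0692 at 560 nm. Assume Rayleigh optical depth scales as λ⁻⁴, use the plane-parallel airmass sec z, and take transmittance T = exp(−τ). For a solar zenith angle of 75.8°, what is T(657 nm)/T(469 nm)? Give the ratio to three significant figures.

1.53

Airmass: sec 75.8° = 4.0765.
τ(657 nm) = 0.0692 × (560/657)⁴ × 4.0765 = 0.0692 × 0.5278 × 4.0765 = 0.1489.
τ(469 nm) = 0.0692 × (560/469)⁴ × 4.0765 = 0.0692 × 2.0326 × 4.0765 = 0.5734.
T(657)/T(469) = exp(τ_B − τ_A) = exp(0.4245) = 1.5288.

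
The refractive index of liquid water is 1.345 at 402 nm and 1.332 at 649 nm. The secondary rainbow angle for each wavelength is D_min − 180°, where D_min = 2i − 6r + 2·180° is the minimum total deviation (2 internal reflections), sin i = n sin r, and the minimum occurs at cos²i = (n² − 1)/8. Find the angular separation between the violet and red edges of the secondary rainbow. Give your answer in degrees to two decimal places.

At 402 nm (n = 1.345): cos²i = 0.10113 → i = 71.458°, r = 44.821°, D_min = 233.987°, rainbow angle = 53.987°.
At 649 nm (n = 1.332): cos²i = 0.09678 → i = 71.875°, r = 45.520°, D_min = 230.628°, rainbow angle = 50.628°.
Angular width = |53.987° − 50.628°| = 3.359°.

3.36°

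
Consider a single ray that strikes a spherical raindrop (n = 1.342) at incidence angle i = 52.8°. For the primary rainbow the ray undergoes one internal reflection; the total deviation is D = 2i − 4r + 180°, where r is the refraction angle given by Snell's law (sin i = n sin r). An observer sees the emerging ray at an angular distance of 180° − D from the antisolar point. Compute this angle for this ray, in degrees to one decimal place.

sin r = sin 52.8° / 1.342 = 0.7965/1.342 = 0.5935; r = 36.41°.
D = 2·52.8° − 4·36.41° + 180° = 105.60° − 145.63° + 180° = 139.97°.
Angle from antisolar point = 180° − D = 40.03°.

40.0°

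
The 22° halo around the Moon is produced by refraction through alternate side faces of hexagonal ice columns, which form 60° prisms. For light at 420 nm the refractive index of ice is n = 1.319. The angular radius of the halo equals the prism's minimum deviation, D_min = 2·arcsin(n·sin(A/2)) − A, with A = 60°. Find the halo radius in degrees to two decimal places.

n·sin(A/2) = 1.319 × sin 30° = 1.319 × 0.5000 = 0.6595.
D_min = 2·arcsin(0.6595) − 60° = 2 × 41.262° − 60° = 22.524°.

22.52°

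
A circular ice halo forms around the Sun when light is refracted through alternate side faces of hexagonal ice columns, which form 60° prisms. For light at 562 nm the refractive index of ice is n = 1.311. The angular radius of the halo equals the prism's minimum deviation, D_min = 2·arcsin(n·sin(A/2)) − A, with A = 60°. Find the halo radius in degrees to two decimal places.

21.92°

n·sin(A/2) = 1.311 × sin 30° = 1.311 × 0.5000 = 0.6555.
D_min = 2·arcsin(0.6555) − 60° = 2 × 40.958° − 60° = 21.915°.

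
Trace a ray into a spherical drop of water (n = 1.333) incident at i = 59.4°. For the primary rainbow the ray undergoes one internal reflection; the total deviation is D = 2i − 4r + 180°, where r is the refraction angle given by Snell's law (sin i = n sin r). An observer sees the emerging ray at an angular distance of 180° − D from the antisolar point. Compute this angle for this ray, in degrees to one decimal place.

42.1°

sin r = sin 59.4° / 1.333 = 0.8607/1.333 = 0.6457; r = 40.22°.
D = 2·59.4° − 4·40.22° + 180° = 118.80° − 160.88° + 180° = 137.92°.
Angle from antisolar point = 180° − D = 42.08°.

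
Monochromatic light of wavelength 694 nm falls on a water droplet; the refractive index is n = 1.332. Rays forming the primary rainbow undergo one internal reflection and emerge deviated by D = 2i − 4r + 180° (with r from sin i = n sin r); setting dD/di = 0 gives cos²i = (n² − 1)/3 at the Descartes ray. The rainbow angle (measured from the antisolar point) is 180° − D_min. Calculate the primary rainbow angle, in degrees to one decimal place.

cos²i = (1.77422 − 1)/3 = 0.25807; i = arccos(0.50801) = 59.469°.
sin r = sin 59.469°/1.332 = 0.64666; r = 40.290°.
D_min = 2·59.469° − 4·40.290° + 180° = 137.776°.
Rainbow angle = 180° − D_min = 42.224°.

42.2°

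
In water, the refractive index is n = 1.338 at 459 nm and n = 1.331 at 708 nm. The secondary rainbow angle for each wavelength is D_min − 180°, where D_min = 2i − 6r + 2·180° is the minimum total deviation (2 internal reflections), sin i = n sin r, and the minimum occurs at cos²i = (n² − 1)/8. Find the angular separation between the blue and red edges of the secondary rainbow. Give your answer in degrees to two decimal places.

1.83°

At 459 nm (n = 1.338): cos²i = 0.09878 → i = 71.682°, r = 45.195°, D_min = 232.193°, rainbow angle = 52.193°.
At 708 nm (n = 1.331): cos²i = 0.09645 → i = 71.907°, r = 45.575°, D_min = 230.365°, rainbow angle = 50.365°.
Angular width = |52.193° − 50.365°| = 1.828°.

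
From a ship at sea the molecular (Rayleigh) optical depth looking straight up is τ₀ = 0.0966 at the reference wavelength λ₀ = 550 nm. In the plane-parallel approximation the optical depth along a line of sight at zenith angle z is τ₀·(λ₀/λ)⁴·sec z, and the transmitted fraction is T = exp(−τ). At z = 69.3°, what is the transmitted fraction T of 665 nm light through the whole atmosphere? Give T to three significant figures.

0.880

sec 69.3° = 2.8291.
τ = 0.0966 × (550/665)⁴ × 2.8291 = 0.0966 × 0.4679 × 2.8291 = 0.1279.
T = exp(−0.1279) = 0.8800.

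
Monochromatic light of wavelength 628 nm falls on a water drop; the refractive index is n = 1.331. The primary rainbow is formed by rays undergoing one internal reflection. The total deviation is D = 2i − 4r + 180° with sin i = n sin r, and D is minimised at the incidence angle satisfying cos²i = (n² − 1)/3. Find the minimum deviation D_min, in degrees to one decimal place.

cos²i = (1.77156 − 1)/3 = 0.25719; i = arccos(0.50714) = 59.527°.
sin r = sin 59.527°/1.331 = 0.64753; r = 40.356°.
D_min = 2·59.527° − 4·40.356° + 180° = 137.630°.

137.6°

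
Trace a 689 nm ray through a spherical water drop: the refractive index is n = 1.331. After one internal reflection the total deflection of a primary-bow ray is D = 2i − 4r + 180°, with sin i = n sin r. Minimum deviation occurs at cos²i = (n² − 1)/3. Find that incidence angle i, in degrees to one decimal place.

59.5°

cos²i = (1.331² − 1)/3 = (1.77156 − 1)/3 = 0.25719.
cos i = 0.50714, so i = 59.527°.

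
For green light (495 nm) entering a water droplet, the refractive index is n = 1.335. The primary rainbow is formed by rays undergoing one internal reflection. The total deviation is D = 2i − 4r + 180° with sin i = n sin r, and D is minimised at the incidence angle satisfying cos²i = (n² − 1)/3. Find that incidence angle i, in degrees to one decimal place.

59.3°

cos²i = (1.335² − 1)/3 = (1.78222 − 1)/3 = 0.26074.
cos i = 0.51063, so i = 59.294°.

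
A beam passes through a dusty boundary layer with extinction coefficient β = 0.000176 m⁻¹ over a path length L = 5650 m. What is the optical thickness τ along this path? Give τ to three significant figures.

0.994

τ = β·L = 0.000176 × 5650 = 0.9944.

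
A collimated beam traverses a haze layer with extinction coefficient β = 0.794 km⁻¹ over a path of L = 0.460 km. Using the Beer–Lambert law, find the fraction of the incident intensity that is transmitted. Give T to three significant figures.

τ = β·L = 0.794 × 0.460 = 0.3652.
T = exp(−0.3652) = 0.6940.

0.694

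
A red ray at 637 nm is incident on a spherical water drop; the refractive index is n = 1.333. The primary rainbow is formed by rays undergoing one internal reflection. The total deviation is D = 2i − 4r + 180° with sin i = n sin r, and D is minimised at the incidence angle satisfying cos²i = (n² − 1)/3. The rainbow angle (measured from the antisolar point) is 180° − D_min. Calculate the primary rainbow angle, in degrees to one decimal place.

42.1°

cos²i = (1.77689 − 1)/3 = 0.25896; i = arccos(0.50888) = 59.410°.
sin r = sin 59.410°/1.333 = 0.64579; r = 40.225°.
D_min = 2·59.410° − 4·40.225° + 180° = 137.922°.
Rainbow angle = 180° − D_min = 42.078°.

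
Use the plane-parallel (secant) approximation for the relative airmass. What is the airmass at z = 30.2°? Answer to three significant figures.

X = sec z = 1/cos 30.2° = 1/0.8643 = 1.1570.

1.16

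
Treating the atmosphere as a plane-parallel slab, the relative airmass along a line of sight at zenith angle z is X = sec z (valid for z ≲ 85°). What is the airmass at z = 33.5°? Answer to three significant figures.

X = sec z = 1/cos 33.5° = 1/0.8339 = 1.1992.

1.20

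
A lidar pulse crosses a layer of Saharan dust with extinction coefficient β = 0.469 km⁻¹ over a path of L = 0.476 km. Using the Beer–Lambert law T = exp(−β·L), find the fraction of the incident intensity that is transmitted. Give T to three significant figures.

0.800

τ = β·L = 0.469 × 0.476 = 0.2232.
T = exp(−0.2232) = 0.7999.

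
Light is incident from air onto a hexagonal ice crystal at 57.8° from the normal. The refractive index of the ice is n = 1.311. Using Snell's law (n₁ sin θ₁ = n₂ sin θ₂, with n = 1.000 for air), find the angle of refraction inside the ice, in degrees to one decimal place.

40.2°

Snell: sin θ_r = sin θ_i / n = sin 57.8° / 1.311 = 0.8462 / 1.311 = 0.6455.
θ_r = arcsin(0.6455) = 40.20°.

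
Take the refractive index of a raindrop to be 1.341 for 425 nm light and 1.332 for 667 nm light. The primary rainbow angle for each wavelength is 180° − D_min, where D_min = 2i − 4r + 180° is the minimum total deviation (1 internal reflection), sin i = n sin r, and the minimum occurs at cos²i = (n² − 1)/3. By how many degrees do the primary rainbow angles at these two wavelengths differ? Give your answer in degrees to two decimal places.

At 425 nm (n = 1.341): cos²i = 0.26609 → i = 58.946°, r = 39.705°, D_min = 139.071°, rainbow angle = 40.929°.
At 667 nm (n = 1.332): cos²i = 0.25807 → i = 59.469°, r = 40.290°, D_min = 137.776°, rainbow angle = 42.224°.
Angular width = |40.929° − 42.224°| = 1.295°.

1.29°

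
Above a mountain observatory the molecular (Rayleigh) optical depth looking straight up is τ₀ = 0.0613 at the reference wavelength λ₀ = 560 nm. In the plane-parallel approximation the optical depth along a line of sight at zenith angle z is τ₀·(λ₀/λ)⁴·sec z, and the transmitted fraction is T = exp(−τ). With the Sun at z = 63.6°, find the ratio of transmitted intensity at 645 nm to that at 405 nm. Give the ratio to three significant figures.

Airmass: sec 63.6° = 2.2490.
τ(645 nm) = 0.0613 × (560/645)⁴ × 2.2490 = 0.0613 × 0.5682 × 2.2490 = 0.0783.
τ(405 nm) = 0.0613 × (560/405)⁴ × 2.2490 = 0.0613 × 3.6554 × 2.2490 = 0.5040.
T(645)/T(405) = exp(τ_B − τ_A) = exp(0.4256) = 1.5305.

1.53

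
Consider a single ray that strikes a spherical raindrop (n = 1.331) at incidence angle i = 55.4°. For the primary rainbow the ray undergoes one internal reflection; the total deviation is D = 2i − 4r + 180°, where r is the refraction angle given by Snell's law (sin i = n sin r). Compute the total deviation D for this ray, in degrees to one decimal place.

sin r = sin 55.4° / 1.331 = 0.8231/1.331 = 0.6184; r = 38.20°.
D = 2·55.4° − 4·38.20° + 180° = 110.80° − 152.81° + 180° = 137.99°.

138.0°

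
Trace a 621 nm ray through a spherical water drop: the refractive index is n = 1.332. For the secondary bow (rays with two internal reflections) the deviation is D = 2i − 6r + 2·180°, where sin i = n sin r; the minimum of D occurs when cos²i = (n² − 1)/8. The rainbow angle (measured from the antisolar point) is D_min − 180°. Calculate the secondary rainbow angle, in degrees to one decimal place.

50.6°

cos²i = (1.77422 − 1)/8 = 0.09678; i = arccos(0.31109) = 71.875°.
sin r = sin 71.875°/1.332 = 0.71350; r = 45.520°.
D_min = 2·71.875° − 6·45.520° + 360° = 230.628°.
Rainbow angle = D_min − 180° = 50.628°.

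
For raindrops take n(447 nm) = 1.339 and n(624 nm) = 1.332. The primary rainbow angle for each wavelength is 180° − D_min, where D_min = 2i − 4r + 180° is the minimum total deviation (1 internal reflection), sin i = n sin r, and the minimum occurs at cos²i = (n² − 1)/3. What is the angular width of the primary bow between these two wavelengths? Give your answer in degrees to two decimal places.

1.01°

At 447 nm (n = 1.339): cos²i = 0.26431 → i = 59.062°, r = 39.834°, D_min = 138.786°, rainbow angle = 41.214°.
At 624 nm (n = 1.332): cos²i = 0.25807 → i = 59.469°, r = 40.290°, D_min = 137.776°, rainbow angle = 42.224°.
Angular width = |41.214° − 42.224°| = 1.010°.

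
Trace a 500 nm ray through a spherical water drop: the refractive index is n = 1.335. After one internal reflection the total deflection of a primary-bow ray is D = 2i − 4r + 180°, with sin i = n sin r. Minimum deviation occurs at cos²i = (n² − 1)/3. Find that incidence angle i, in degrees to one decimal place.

cos²i = (1.335² − 1)/3 = (1.78222 − 1)/3 = 0.26074.
cos i = 0.51063, so i = 59.294°.

59.3°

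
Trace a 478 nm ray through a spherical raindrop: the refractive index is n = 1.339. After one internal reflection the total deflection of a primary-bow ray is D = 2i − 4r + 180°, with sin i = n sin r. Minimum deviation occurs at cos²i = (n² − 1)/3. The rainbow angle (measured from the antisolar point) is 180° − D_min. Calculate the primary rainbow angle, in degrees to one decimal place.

cos²i = (1.79292 − 1)/3 = 0.26431; i = arccos(0.51411) = 59.062°.
sin r = sin 59.062°/1.339 = 0.64057; r = 39.834°.
D_min = 2·59.062° − 4·39.834° + 180° = 138.786°.
Rainbow angle = 180° − D_min = 41.214°.

41.2°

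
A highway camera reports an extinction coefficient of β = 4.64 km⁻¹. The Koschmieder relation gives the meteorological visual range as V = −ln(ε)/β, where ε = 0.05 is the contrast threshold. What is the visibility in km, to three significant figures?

0.646 km

V = −ln(0.05) / 4.64 = 2.996 / 4.64 = 0.6456 km.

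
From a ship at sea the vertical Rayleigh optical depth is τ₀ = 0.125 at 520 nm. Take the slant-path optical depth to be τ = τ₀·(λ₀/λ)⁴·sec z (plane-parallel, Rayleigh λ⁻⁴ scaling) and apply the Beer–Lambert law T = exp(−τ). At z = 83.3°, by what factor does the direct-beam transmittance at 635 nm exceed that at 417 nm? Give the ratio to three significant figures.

8.24

Airmass: sec 83.3° = 8.5711.
τ(635 nm) = 0.125 × (520/635)⁴ × 8.5711 = 0.125 × 0.4497 × 8.5711 = 0.4818.
τ(417 nm) = 0.125 × (520/417)⁴ × 8.5711 = 0.125 × 2.4181 × 8.5711 = 2.5907.
T(635)/T(417) = exp(τ_B − τ_A) = exp(2.1089) = 8.2392.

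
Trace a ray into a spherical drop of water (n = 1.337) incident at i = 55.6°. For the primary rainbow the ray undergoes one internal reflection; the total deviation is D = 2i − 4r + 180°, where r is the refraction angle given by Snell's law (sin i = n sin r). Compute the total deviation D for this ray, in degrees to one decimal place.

sin r = sin 55.6° / 1.337 = 0.8251/1.337 = 0.6171; r = 38.11°.
D = 2·55.6° − 4·38.11° + 180° = 111.20° − 152.43° + 180° = 138.77°.

138.8°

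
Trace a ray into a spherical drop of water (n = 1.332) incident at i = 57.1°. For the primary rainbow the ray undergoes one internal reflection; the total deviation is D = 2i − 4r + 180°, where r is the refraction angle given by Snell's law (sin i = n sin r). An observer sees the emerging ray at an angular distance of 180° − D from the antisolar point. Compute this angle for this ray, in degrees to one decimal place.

42.1°

sin r = sin 57.1° / 1.332 = 0.8396/1.332 = 0.6303; r = 39.08°.
D = 2·57.1° − 4·39.08° + 180° = 114.20° − 156.30° + 180° = 137.90°.
Angle from antisolar point = 180° − D = 42.10°.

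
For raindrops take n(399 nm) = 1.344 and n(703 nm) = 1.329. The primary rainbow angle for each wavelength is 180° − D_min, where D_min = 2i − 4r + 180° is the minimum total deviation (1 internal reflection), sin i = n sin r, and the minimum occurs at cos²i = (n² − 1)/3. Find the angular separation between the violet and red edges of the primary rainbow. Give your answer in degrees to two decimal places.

2.16°

At 399 nm (n = 1.344): cos²i = 0.26878 → i = 58.772°, r = 39.512°, D_min = 139.495°, rainbow angle = 40.505°.
At 703 nm (n = 1.329): cos²i = 0.25541 → i = 59.643°, r = 40.487°, D_min = 137.337°, rainbow angle = 42.663°.
Angular width = |40.505° − 42.663°| = 2.158°.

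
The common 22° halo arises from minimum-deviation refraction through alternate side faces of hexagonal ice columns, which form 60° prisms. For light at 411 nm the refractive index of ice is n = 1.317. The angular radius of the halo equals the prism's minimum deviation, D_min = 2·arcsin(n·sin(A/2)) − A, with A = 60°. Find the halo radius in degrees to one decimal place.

22.4°

n·sin(A/2) = 1.317 × sin 30° = 1.317 × 0.5000 = 0.6585.
D_min = 2·arcsin(0.6585) − 60° = 2 × 41.186° − 60° = 22.371°.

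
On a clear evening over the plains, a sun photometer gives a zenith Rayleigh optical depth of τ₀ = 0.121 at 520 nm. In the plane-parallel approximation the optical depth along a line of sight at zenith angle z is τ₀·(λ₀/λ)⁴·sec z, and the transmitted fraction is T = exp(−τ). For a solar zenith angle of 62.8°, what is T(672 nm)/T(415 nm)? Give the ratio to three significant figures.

Airmass: sec 62.8° = 2.1877.
τ(672 nm) = 0.121 × (520/672)⁴ × 2.1877 = 0.121 × 0.3585 × 2.1877 = 0.0949.
τ(415 nm) = 0.121 × (520/415)⁴ × 2.1877 = 0.121 × 2.4650 × 2.1877 = 0.6525.
T(672)/T(415) = exp(τ_B − τ_A) = exp(0.5576) = 1.7465.

1.75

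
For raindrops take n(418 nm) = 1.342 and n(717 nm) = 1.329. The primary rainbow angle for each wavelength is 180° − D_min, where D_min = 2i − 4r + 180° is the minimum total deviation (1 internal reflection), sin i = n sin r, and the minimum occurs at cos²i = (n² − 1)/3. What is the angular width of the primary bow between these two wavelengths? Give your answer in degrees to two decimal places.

At 418 nm (n = 1.342): cos²i = 0.26699 → i = 58.888°, r = 39.641°, D_min = 139.213°, rainbow angle = 40.787°.
At 717 nm (n = 1.329): cos²i = 0.25541 → i = 59.643°, r = 40.487°, D_min = 137.337°, rainbow angle = 42.663°.
Angular width = |40.787° − 42.663°| = 1.876°.

1.88°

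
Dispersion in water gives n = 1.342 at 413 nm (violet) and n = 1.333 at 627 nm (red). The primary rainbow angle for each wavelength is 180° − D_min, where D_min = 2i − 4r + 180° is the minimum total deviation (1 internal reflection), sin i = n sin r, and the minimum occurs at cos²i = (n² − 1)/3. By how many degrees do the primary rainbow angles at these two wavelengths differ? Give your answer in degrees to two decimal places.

At 413 nm (n = 1.342): cos²i = 0.26699 → i = 58.888°, r = 39.641°, D_min = 139.213°, rainbow angle = 40.787°.
At 627 nm (n = 1.333): cos²i = 0.25896 → i = 59.410°, r = 40.225°, D_min = 137.922°, rainbow angle = 42.078°.
Angular width = |40.787° − 42.078°| = 1.291°.

1.29°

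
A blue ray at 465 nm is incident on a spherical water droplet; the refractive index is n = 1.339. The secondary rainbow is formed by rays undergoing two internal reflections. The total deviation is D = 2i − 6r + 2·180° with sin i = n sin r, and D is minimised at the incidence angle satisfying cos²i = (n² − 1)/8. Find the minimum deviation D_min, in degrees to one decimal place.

cos²i = (1.79292 − 1)/8 = 0.09912; i = arccos(0.31483) = 71.650°.
sin r = sin 71.650°/1.339 = 0.70885; r = 45.141°.
D_min = 2·71.650° − 6·45.141° + 360° = 232.451°.

232.5°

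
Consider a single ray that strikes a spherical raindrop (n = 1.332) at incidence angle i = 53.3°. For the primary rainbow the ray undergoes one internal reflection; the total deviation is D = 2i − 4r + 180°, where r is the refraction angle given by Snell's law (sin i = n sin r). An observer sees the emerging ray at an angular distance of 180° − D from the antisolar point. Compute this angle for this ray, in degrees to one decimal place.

41.4°

sin r = sin 53.3° / 1.332 = 0.8018/1.332 = 0.6019; r = 37.01°.
D = 2·53.3° − 4·37.01° + 180° = 106.60° − 148.03° + 180° = 138.57°.
Angle from antisolar point = 180° − D = 41.43°.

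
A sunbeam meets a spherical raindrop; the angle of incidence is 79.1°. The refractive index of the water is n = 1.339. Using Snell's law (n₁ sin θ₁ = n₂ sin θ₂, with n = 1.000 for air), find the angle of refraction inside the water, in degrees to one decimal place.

47.2°

Snell: sin θ_r = sin θ_i / n = sin 79.1° / 1.339 = 0.9820 / 1.339 = 0.7334.
θ_r = arcsin(0.7334) = 47.17°.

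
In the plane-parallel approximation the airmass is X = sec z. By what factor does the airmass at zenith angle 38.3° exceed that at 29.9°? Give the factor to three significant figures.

1.10

X(38.3°)/X(29.9°) = sec 38.3° / sec 29.9° = cos 29.9° / cos 38.3° = 0.8669/0.7848 = 1.1046.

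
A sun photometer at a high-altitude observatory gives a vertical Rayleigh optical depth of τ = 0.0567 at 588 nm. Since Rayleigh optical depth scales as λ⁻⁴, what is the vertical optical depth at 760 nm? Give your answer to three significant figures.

0.0203

τ(760 nm) = τ(588 nm) × (588/760)⁴ = 0.0567 × (0.7737)⁴ = 0.0567 × 0.3583 = 0.0203.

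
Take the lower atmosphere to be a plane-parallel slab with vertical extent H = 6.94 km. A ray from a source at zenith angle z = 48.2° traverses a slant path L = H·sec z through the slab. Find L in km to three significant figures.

10.4 km

sec z = 1/cos 48.2° = 1.5003.
L = 6.94 × 1.5003 = 10.412 km.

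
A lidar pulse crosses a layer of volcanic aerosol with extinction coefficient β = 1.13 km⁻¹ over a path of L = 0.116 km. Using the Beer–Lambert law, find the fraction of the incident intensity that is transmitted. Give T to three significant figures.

τ = β·L = 1.13 × 0.116 = 0.1311.
T = exp(−0.1311) = 0.8771.

0.877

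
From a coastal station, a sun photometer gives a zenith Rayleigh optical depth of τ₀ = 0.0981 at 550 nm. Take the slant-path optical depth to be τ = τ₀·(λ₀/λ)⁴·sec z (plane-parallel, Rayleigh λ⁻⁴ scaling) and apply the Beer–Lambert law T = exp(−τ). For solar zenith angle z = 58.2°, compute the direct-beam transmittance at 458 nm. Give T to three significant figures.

0.679

sec 58.2° = 1.8977.
τ = 0.0981 × (550/458)⁴ × 1.8977 = 0.0981 × 2.0796 × 1.8977 = 0.3872.
T = exp(−0.3872) = 0.6790.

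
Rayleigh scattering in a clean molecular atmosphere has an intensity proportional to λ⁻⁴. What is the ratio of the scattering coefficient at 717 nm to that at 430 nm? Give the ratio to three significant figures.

0.129

Rayleigh scattering ∝ λ⁻⁴, so the ratio of coefficients is the inverse fourth power of the wavelength ratio.
σ(717)/σ(430) = (430/717)⁴ = (0.5997)⁴ = 0.1294.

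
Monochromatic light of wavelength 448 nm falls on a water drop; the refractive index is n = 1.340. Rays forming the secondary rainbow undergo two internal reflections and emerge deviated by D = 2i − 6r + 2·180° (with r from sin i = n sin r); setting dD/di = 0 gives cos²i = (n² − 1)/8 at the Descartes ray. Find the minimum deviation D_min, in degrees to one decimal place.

232.7°

cos²i = (1.79560 − 1)/8 = 0.09945; i = arccos(0.31536) = 71.618°.
sin r = sin 71.618°/1.340 = 0.70819; r = 45.088°.
D_min = 2·71.618° − 6·45.088° + 360° = 232.709°.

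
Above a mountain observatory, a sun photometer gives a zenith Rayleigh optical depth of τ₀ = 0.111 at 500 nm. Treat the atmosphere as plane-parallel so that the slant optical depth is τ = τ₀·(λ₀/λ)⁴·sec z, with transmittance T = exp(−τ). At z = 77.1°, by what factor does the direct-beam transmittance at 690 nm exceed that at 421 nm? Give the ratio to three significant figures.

Airmass: sec 77.1° = 4.4793.
τ(690 nm) = 0.111 × (500/690)⁴ × 4.4793 = 0.111 × 0.2757 × 4.4793 = 0.1371.
τ(421 nm) = 0.111 × (500/421)⁴ × 4.4793 = 0.111 × 1.9895 × 4.4793 = 0.9892.
T(690)/T(421) = exp(τ_B − τ_A) = exp(0.8521) = 2.3446.

2.34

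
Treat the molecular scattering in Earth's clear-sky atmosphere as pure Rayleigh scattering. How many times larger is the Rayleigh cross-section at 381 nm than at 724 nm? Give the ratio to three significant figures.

13.0

Rayleigh scattering ∝ λ⁻⁴, so the ratio of coefficients is the inverse fourth power of the wavelength ratio.
σ(381)/σ(724) = (724/381)⁴ = (1.9003)⁴ = 13.04.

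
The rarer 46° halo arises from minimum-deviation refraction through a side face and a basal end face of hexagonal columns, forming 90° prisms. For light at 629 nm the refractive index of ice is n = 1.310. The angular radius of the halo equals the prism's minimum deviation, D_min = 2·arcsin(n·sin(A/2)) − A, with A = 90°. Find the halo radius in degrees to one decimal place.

45.7°

n·sin(A/2) = 1.310 × sin 45° = 1.310 × 0.7071 = 0.9263.
D_min = 2·arcsin(0.9263) − 90° = 2 × 67.867° − 90° = 45.733°.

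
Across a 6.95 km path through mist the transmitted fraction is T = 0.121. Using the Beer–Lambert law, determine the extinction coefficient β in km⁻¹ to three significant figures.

Beer–Lambert: T = exp(−βL) ⇒ β = −ln(T)/L = −ln(0.121)/6.95 = 2.1120/6.95 = 0.3039 km⁻¹.

0.304 km⁻¹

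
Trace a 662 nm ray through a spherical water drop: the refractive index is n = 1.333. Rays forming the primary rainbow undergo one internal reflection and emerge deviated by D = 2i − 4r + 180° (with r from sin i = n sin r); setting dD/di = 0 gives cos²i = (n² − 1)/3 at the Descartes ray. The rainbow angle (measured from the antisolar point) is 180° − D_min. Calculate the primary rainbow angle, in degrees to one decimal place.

cos²i = (1.77689 − 1)/3 = 0.25896; i = arccos(0.50888) = 59.410°.
sin r = sin 59.410°/1.333 = 0.64579; r = 40.225°.
D_min = 2·59.410° − 4·40.225° + 180° = 137.922°.
Rainbow angle = 180° − D_min = 42.078°.

42.1°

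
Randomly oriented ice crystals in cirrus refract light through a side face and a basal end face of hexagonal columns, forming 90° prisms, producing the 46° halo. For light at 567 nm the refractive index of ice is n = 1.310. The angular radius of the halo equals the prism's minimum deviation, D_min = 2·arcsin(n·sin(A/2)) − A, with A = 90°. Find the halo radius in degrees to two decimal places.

n·sin(A/2) = 1.310 × sin 45° = 1.310 × 0.7071 = 0.9263.
D_min = 2·arcsin(0.9263) − 90° = 2 × 67.867° − 90° = 45.733°.

45.73°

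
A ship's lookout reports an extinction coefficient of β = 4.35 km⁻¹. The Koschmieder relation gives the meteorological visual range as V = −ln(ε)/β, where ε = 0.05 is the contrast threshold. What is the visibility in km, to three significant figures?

0.689 km

V = −ln(0.05) / 4.35 = 2.996 / 4.35 = 0.6887 km.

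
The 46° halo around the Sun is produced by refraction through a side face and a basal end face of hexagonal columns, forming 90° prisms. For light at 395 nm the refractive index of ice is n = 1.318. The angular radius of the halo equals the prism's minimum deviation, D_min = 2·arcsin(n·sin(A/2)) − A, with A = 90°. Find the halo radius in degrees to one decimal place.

47.5°

n·sin(A/2) = 1.318 × sin 45° = 1.318 × 0.7071 = 0.9320.
D_min = 2·arcsin(0.9320) − 90° = 2 × 68.743° − 90° = 47.487°.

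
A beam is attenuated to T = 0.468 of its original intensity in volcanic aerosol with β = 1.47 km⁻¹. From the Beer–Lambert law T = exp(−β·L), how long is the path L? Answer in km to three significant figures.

0.517 km

Beer–Lambert: T = exp(−βL) ⇒ L = −ln(T)/β = −ln(0.468)/1.47 = 0.7593/1.47 = 0.5165 km.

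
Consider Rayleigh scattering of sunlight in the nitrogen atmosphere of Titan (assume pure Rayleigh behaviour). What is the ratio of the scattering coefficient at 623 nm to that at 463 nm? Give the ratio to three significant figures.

Rayleigh scattering ∝ λ⁻⁴, so the ratio of coefficients is the inverse fourth power of the wavelength ratio.
σ(623)/σ(463) = (463/623)⁴ = (0.7432)⁴ = 0.3051.

0.305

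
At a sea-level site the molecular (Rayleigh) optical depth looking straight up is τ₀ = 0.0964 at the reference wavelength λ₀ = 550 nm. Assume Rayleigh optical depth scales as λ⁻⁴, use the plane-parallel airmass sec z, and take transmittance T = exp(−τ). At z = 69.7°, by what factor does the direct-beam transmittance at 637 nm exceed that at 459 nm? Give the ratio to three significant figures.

1.52

Airmass: sec 69.7° = 2.8824.
τ(637 nm) = 0.0964 × (550/637)⁴ × 2.8824 = 0.0964 × 0.5558 × 2.8824 = 0.1544.
τ(459 nm) = 0.0964 × (550/459)⁴ × 2.8824 = 0.0964 × 2.0616 × 2.8824 = 0.5728.
T(637)/T(459) = exp(τ_B − τ_A) = exp(0.4184) = 1.5195.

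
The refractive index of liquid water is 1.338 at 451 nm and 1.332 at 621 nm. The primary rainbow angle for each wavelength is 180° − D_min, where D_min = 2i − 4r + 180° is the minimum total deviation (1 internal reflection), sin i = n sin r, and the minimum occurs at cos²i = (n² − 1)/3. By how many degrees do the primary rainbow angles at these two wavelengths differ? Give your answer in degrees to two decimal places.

At 451 nm (n = 1.338): cos²i = 0.26341 → i = 59.120°, r = 39.899°, D_min = 138.643°, rainbow angle = 41.357°.
At 621 nm (n = 1.332): cos²i = 0.25807 → i = 59.469°, r = 40.290°, D_min = 137.776°, rainbow angle = 42.224°.
Angular width = |41.357° − 42.224°| = 0.867°.

0.87°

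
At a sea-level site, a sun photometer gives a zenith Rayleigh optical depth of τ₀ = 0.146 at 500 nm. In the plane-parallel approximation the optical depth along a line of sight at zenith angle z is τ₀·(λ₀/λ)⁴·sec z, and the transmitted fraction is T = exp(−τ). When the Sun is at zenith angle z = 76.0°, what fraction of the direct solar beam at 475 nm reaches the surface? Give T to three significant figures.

0.477

sec 76.0° = 4.1336.
τ = 0.146 × (500/475)⁴ × 4.1336 = 0.146 × 1.2277 × 4.1336 = 0.7409.
T = exp(−0.7409) = 0.4767.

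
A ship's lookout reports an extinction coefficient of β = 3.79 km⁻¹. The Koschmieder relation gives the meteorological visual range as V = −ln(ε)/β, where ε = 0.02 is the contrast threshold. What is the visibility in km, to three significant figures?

V = −ln(0.02) / 3.79 = 3.912 / 3.79 = 1.0322 km.

1.03 km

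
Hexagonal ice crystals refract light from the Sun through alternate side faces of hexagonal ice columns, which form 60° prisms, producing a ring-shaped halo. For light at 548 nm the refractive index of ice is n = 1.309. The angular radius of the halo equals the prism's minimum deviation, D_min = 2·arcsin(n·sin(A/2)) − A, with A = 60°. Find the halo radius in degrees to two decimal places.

n·sin(A/2) = 1.309 × sin 30° = 1.309 × 0.5000 = 0.6545.
D_min = 2·arcsin(0.6545) − 60° = 2 × 40.882° − 60° = 21.763°.

21.76°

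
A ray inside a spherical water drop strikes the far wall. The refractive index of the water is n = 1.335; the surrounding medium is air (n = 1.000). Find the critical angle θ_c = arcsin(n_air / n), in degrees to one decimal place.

sin θ_c = n_air / n = 1.000 / 1.335 = 0.7491.
θ_c = arcsin(0.7491) = 48.51°.

48.5°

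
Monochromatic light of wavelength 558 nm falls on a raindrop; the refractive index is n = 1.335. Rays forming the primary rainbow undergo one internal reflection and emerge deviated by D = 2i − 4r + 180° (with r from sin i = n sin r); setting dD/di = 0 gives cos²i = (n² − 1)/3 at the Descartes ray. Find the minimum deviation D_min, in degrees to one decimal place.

cos²i = (1.78222 − 1)/3 = 0.26074; i = arccos(0.51063) = 59.294°.
sin r = sin 59.294°/1.335 = 0.64405; r = 40.094°.
D_min = 2·59.294° − 4·40.094° + 180° = 138.212°.

138.2°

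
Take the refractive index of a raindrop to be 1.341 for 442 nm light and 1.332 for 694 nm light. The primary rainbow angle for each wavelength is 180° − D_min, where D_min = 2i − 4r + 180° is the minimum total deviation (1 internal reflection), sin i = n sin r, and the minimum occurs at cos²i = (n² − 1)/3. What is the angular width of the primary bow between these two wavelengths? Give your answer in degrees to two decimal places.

At 442 nm (n = 1.341): cos²i = 0.26609 → i = 58.946°, r = 39.705°, D_min = 139.071°, rainbow angle = 40.929°.
At 694 nm (n = 1.332): cos²i = 0.25807 → i = 59.469°, r = 40.290°, D_min = 137.776°, rainbow angle = 42.224°.
Angular width = |40.929° − 42.224°| = 1.295°.

1.29°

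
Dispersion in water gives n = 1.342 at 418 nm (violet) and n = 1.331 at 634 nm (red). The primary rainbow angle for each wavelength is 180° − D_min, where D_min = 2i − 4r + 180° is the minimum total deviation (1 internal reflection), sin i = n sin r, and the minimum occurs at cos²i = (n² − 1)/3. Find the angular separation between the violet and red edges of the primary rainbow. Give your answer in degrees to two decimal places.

At 418 nm (n = 1.342): cos²i = 0.26699 → i = 58.888°, r = 39.641°, D_min = 139.213°, rainbow angle = 40.787°.
At 634 nm (n = 1.331): cos²i = 0.25719 → i = 59.527°, r = 40.356°, D_min = 137.630°, rainbow angle = 42.370°.
Angular width = |40.787° − 42.370°| = 1.583°.

1.58°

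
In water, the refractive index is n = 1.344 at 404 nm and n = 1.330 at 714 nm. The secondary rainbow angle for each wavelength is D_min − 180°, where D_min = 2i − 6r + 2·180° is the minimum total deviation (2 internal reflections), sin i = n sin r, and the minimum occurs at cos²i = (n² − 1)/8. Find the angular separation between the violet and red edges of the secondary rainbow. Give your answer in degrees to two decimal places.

3.63°

At 404 nm (n = 1.344): cos²i = 0.10079 → i = 71.490°, r = 44.874°, D_min = 233.733°, rainbow angle = 53.733°.
At 714 nm (n = 1.330): cos²i = 0.09611 → i = 71.940°, r = 45.630°, D_min = 230.101°, rainbow angle = 50.101°.
Angular width = |53.733° − 50.101°| = 3.632°.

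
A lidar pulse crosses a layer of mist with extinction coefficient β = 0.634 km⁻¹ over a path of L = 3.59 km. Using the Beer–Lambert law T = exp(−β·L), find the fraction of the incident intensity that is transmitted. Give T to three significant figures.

τ = β·L = 0.634 × 3.59 = 2.2761.
T = exp(−2.2761) = 0.1027.

0.103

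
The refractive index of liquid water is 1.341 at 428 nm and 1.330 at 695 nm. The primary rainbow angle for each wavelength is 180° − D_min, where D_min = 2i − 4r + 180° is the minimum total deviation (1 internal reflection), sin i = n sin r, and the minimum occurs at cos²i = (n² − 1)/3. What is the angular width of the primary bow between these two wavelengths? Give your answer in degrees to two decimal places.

1.59°

At 428 nm (n = 1.341): cos²i = 0.26609 → i = 58.946°, r = 39.705°, D_min = 139.071°, rainbow angle = 40.929°.
At 695 nm (n = 1.330): cos²i = 0.25630 → i = 59.585°, r = 40.422°, D_min = 137.484°, rainbow angle = 42.516°.
Angular width = |40.929° − 42.516°| = 1.588°.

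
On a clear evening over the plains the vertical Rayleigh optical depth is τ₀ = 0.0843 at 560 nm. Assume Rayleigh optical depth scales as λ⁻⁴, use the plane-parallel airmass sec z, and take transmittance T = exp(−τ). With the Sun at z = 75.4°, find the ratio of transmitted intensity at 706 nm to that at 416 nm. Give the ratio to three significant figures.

Airmass: sec 75.4° = 3.9672.
τ(706 nm) = 0.0843 × (560/706)⁴ × 3.9672 = 0.0843 × 0.3959 × 3.9672 = 0.1324.
τ(416 nm) = 0.0843 × (560/416)⁴ × 3.9672 = 0.0843 × 3.2838 × 3.9672 = 1.0982.
T(706)/T(416) = exp(τ_B − τ_A) = exp(0.9658) = 2.6270.

2.63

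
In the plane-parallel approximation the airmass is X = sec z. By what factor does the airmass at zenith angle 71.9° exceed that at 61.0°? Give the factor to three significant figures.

X(71.9°)/X(61.0°) = sec 71.9° / sec 61.0° = cos 61.0° / cos 71.9° = 0.4848/0.3107 = 1.5605.

1.56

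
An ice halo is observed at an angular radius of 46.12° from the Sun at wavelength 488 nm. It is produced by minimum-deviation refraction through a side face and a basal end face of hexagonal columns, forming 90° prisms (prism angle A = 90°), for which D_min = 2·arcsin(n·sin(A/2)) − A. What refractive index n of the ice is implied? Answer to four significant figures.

Rearranging: n = sin((D_min + A)/2) / sin(A/2).
(D_min + A)/2 = (46.12° + 90°)/2 = 68.060°.
n = sin 68.060° / sin 45° = 0.9276 / 0.7071 = 1.3118.

1.312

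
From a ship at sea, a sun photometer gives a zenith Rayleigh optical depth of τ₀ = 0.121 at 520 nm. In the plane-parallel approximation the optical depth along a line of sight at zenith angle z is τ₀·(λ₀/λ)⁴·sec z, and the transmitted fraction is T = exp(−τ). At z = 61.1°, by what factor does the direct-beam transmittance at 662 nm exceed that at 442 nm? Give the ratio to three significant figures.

Airmass: sec 61.1° = 2.0692.
τ(662 nm) = 0.121 × (520/662)⁴ × 2.0692 = 0.121 × 0.3807 × 2.0692 = 0.0953.
τ(442 nm) = 0.121 × (520/442)⁴ × 2.0692 = 0.121 × 1.9157 × 2.0692 = 0.4796.
T(662)/T(442) = exp(τ_B − τ_A) = exp(0.3843) = 1.4686.

1.47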